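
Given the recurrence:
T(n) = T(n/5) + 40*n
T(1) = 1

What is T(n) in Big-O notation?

Geometric series: 40*n*(1 + 1/5 + 1/5^2 + ...) = O(n). T(n) = O(n).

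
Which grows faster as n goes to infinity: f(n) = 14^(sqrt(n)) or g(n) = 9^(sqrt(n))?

f(n) = 14^(sqrt(n)) grows faster: ratio is (14/9)^(sqrt(n)) -> infinity since 14/9 > 1.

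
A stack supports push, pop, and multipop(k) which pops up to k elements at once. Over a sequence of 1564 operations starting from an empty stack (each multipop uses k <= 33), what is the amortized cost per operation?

Each element is pushed exactly once and popped at most once (whether by pop or as part of a multipop). So the total number of individual pops over the whole sequence is at most the number of pushes, which is at most 1564. Total work <= 2 * 1564, hence O(1) amortized per operation.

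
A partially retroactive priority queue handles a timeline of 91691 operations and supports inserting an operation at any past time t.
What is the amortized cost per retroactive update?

Partially retroactive priority queues (Demaine-Iacono-Langerman) allow updates at past times with queries only at the present. With a balanced BST over the m = 91691 timeline events tracking bridges, each retroactive insert or delete is O(log m) amortized.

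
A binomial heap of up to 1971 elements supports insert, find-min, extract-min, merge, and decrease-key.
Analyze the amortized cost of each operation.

A binomial heap with n <= 1971 elements has at most floor(log_2 1971) + 1 = 11 trees. Using potential Phi = number of trees: Insert adds one tree, but cascading merges reduce count -- amortized O(1). Find-min reads the cached minimum pointer: O(1). Extract-min creates O(log n) new trees: O(log n). Merge combines tree lists: O(log n). Decrease-key sifts the element up its tree of height <= log n: O(log n).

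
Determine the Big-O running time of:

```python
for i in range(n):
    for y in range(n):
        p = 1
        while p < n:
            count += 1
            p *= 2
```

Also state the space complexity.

Time complexity: O(n^2 log n).
Space complexity: O(1).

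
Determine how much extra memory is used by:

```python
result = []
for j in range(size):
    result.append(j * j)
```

Space complexity: O(n).
Auxiliary storage grows linearly with the input size n in the worst case.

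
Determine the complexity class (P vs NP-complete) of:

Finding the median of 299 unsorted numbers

This problem is in P: linear-time selection (median-of-medians) runs in O(n).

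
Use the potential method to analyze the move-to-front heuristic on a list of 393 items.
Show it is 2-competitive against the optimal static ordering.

Let Phi = number of inversions between the MTF list and the optimal static list (0 <= Phi <= C(393,2)). Accessing an element at MTF position k and optimal position j: the move-to-front destroys all k-1 inversions in front of it that are not in front in optimal (>= k-j of them) and creates at most j-1 new ones. Amortized cost <= k + (j-1) - (k-j) = 2j - 1 <= 2 * optimal cost.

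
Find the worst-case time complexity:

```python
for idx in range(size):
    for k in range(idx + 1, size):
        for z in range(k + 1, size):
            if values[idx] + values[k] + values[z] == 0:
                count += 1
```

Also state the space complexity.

Time complexity: O(n^3).
Space complexity: O(1).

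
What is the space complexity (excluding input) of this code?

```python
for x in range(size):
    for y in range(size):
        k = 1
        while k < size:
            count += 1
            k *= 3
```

Space complexity: O(1).
Only a constant amount of auxiliary storage is used; nothing grows with n.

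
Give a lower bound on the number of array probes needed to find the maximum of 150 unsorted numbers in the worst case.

Adversary: any unprobed cell could hold a value larger than everything seen so far. If fewer than 150 cells are probed, the adversary places the max in an unprobed cell. So all 150 cells must be examined; together with 150-1 comparisons this is tight.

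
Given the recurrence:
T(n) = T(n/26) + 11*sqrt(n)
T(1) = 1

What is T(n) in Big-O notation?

Each level contributes sqrt(n/26^k). Geometric series with ratio 1/sqrt(26) < 1 sums to O(sqrt(n)).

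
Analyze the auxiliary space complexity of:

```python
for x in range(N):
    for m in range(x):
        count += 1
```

Space complexity: O(1).
Only a constant amount of auxiliary storage is used; nothing grows with n.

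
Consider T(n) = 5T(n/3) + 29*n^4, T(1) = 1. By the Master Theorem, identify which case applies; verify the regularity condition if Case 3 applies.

a=5, b=3, f(n)=29*n^4.
log_3(5) = 1.465 < 4.
f(n) = Omega(n^(1.465+epsilon)) for some epsilon > 0, so Case 3 is the candidate.
Regularity: a*f(n/b) = 5*29*(n/3)^4 = (5/81)*29*n^4 <= c*f(n) with c = 5/81 < 1. Satisfied.
Case 3: T(n) = Theta(n^4).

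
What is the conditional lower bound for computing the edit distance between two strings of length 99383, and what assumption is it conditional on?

Under SETH (the Strong Exponential Time Hypothesis), edit distance on length-99383 strings cannot be computed in O(n^(2-epsilon)) time for any epsilon > 0 (Backurs-Indyk). The reduction is from CNF-SAT via the orthogonal vectors problem.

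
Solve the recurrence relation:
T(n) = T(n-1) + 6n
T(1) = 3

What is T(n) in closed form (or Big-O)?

Unrolling: T(n) = 3 + 6*(2 + 3 + ... + n) = 3 + 6*(n(n+1)/2 - 1) = O(n^2).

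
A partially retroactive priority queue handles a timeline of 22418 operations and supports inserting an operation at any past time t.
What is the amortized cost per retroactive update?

Partially retroactive priority queues (Demaine-Iacono-Langerman) allow updates at past times with queries only at the present. With a balanced BST over the m = 22418 timeline events tracking bridges, each retroactive insert or delete is O(log m) amortized.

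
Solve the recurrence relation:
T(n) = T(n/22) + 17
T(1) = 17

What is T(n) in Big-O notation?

Each step divides n by 22 and adds 17. After log_22(n) steps, T(n) = O(log n).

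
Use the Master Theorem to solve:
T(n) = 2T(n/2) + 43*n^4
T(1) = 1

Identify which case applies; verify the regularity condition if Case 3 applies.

a=2, b=2, f(n)=43*n^4.
log_2(2) = 1 < 4.
f(n) = Omega(n^(1+epsilon)) for some epsilon > 0, so Case 3 is the candidate.
Regularity: a*f(n/b) = 2*43*(n/2)^4 = (2/16)*43*n^4 <= c*f(n) with c = 2/16 < 1. Satisfied.
Case 3: T(n) = Theta(n^4).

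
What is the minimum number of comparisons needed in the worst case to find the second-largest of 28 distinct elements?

Lower bound: finding the max needs 28-1 comparisons. By the adversary weight-doubling argument, the max must personally win >= ceil(log_2(28)) = 5 comparisons; the 2nd-largest is among those 5 losers, needing 5-1 more comparisons. Total >= 28-1 + 5-1 = 31. A balanced knockout tournament achieves this.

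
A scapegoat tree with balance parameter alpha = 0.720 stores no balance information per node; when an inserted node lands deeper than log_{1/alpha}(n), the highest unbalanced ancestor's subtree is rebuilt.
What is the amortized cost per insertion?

Search/insert path is O(log n). A rebuild of a subtree of size s costs O(s), but with alpha = 0.720 at least Omega(s) insertions must have occurred in that subtree since its last rebuild. Charging O(1) of the rebuild to each such insertion gives O(log n) amortized.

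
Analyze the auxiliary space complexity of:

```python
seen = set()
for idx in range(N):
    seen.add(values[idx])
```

Space complexity: O(n).
Auxiliary storage grows linearly with the input size n in the worst case.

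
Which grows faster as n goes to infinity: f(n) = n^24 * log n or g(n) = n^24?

f(n) = n^24 * log n grows faster: extra log n factor -> infinity.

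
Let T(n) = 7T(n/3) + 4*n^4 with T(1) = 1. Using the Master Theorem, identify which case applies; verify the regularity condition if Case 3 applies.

a=7, b=3, f(n)=4*n^4.
log_3(7) = 1.771 < 4.
f(n) = Omega(n^(1.771+epsilon)) for some epsilon > 0, so Case 3 is the candidate.
Regularity: a*f(n/b) = 7*4*(n/3)^4 = (7/81)*4*n^4 <= c*f(n) with c = 7/81 < 1. Satisfied.
Case 3: T(n) = Theta(n^4).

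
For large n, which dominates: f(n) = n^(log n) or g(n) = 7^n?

g(n) = 7^n grows faster: take logs: log(n^(log n)) = (log n)^2, log(7^n) = n log 7; n dominates (log n)^2.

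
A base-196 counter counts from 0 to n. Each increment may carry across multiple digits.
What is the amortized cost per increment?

Digit at position i changes every 196^i increments. Total digit changes over n increments: n * 196/(196-1) = O(n). Amortized: O(1).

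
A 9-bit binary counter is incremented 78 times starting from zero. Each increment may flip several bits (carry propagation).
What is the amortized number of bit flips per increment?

Bit i flips on every 2^i-th increment, so over 78 increments bit i flips floor(78/2^i) times. Summing over i: total flips < 2 * 78. Amortized: < 2 = O(1) per increment.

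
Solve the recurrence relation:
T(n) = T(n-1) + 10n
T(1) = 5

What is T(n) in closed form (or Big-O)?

Unrolling: T(n) = 5 + 10*(2 + 3 + ... + n) = 5 + 10*(n(n+1)/2 - 1) = O(n^2).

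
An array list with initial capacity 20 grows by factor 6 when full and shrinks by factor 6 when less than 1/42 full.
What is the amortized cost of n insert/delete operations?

Using potential function Phi = |6*size - capacity|. Resizing costs are offset by potential release. Amortized O(1) per operation.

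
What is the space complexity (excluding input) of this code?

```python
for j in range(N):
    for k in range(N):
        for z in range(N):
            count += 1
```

Space complexity: O(1).
Only a constant amount of auxiliary storage is used; nothing grows with n.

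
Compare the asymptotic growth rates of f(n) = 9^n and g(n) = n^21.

f(n) = 9^n grows faster: any exponential with base > 1 dominates every polynomial.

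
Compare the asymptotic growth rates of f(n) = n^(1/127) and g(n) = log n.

f(n) = n^(1/127) grows faster: any positive power of n dominates log n.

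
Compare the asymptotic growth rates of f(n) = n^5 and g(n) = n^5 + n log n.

f(n) = n^5 and g(n) = n^5 + n log n are Theta of each other: the lower-order n log n term is o(n^5); both are Theta(n^5).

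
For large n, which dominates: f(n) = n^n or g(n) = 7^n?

f(n) = n^n grows faster: n^n / 7^n = (n/7)^n -> infinity once n > 7.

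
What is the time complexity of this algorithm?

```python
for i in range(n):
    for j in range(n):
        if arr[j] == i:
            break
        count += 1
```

Time complexity: O(n^2).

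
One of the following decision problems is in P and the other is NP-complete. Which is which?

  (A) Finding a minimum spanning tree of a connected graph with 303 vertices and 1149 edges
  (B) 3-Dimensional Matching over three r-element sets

(A) is P: Kruskal's / Prim's algorithms run in polynomial time.
(B) is NP-complete: one of Karp's 21 NP-complete problems.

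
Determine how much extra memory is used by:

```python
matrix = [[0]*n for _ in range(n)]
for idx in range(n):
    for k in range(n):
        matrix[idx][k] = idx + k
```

Space complexity: O(n^2).
A 2D structure of size n x n is allocated.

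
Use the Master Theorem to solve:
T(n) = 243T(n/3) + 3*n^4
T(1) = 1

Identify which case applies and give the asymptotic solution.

a=243, b=3, f(n)=3*n^4.
log_3(243) = 5 > 4.
Since f(n) = O(n^4) is polynomially smaller than n^5, Case 1 applies.
T(n) = Theta(n^5).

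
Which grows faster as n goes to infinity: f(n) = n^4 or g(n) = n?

f(n) = n^4 grows faster: n^4/n = n^3 -> infinity.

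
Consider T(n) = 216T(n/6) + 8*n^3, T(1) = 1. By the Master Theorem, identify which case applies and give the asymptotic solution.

a=216, b=6, f(n)=8*n^3.
log_6(216) = 3, so n^(log_b(a)) = n^3.
f(n) = Theta(n^3), so Case 2 applies.
T(n) = Theta(n^3 log n).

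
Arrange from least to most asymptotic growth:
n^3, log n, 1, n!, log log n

Ordered by growth rate: 1 < log log n < log n < n^3 < n!.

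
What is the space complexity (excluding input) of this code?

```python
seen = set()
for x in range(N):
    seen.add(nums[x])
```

Space complexity: O(n).
Auxiliary storage grows linearly with the input size n in the worst case.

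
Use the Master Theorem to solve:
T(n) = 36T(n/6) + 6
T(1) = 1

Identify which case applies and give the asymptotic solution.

a=36, b=6, f(n)=6.
log_6(36) = 2 > 0.
Since f(n) = O(n^0) is polynomially smaller than n^2, Case 1 applies.
T(n) = Theta(n^2).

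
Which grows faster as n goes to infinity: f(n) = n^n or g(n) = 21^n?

f(n) = n^n grows faster: n^n / 21^n = (n/21)^n -> infinity once n > 21.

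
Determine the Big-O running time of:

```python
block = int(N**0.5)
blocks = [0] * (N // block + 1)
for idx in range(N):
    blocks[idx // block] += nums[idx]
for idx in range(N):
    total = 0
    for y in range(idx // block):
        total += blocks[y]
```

Time complexity: O(n * sqrt(n)).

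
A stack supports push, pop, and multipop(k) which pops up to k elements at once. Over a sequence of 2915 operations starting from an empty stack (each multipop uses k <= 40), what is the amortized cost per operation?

Each element is pushed exactly once and popped at most once (whether by pop or as part of a multipop). So the total number of individual pops over the whole sequence is at most the number of pushes, which is at most 2915. Total work <= 2 * 2915, hence O(1) amortized per operation.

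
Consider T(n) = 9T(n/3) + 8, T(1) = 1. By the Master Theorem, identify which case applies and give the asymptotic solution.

a=9, b=3, f(n)=8.
log_3(9) = 2 > 0.
Since f(n) = O(n^0) is polynomially smaller than n^2, Case 1 applies.
T(n) = Theta(n^2).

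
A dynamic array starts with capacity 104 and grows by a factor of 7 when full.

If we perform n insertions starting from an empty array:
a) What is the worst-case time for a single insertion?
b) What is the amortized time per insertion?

(a) Worst-case single insertion: O(n) -- when the array is full at capacity c, the resize copies all c elements, and c can be Theta(n).
(b) Resizes happen at sizes 104, 728, 5096, ... Total copy cost for n insertions: 104 + 728 + ... = O(n) (geometric series with ratio 1/7). Amortized cost per insertion: O(n)/n = O(1).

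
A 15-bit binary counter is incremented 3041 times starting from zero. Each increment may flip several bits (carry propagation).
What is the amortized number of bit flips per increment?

Bit i flips on every 2^i-th increment, so over 3041 increments bit i flips floor(3041/2^i) times. Summing over i: total flips < 2 * 3041. Amortized: < 2 = O(1) per increment.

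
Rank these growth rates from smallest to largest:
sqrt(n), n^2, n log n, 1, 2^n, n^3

Ordered by growth rate: 1 < sqrt(n) < n log n < n^2 < n^3 < 2^n.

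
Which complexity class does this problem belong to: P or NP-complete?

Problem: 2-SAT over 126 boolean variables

This problem is in P: 2-SAT is solvable in linear time via implication-graph SCCs.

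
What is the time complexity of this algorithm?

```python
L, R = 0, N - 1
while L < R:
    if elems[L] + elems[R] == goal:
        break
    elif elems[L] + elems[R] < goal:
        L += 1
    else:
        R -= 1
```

Time complexity: O(n).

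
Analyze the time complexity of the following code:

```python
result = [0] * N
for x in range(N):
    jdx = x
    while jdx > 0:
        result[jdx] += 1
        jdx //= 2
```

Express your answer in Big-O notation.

Time complexity: O(n log n).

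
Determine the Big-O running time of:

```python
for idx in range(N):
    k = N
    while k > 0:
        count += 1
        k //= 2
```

Time complexity: O(n log n).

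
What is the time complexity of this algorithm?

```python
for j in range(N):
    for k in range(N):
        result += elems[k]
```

Time complexity: O(n^2).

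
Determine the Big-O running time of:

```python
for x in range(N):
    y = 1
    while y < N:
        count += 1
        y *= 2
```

Time complexity: O(n log n).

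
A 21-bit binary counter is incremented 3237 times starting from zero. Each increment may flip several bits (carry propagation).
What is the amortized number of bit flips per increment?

Bit i flips on every 2^i-th increment, so over 3237 increments bit i flips floor(3237/2^i) times. Summing over i: total flips < 2 * 3237. Amortized: < 2 = O(1) per increment.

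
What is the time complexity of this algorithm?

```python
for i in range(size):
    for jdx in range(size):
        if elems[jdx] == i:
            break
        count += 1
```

Time complexity: O(n^2).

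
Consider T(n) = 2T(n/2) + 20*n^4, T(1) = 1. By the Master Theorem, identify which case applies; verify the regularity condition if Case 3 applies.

a=2, b=2, f(n)=20*n^4.
log_2(2) = 1 < 4.
f(n) = Omega(n^(1+epsilon)) for some epsilon > 0, so Case 3 is the candidate.
Regularity: a*f(n/b) = 2*20*(n/2)^4 = (2/16)*20*n^4 <= c*f(n) with c = 2/16 < 1. Satisfied.
Case 3: T(n) = Theta(n^4).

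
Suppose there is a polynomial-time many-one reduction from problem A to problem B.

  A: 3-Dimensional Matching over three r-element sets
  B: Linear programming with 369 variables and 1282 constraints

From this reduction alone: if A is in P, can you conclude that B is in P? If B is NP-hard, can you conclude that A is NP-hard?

A poly-time reduction A <=_p B transfers tractability DOWN (B easy => A easy) and hardness UP (A hard => B hard), not the reverse.
From A in P, the reduction alone does NOT give B in P: any problem in P trivially reduces to SAT, yet SAT is not known to be in P.
From B NP-hard, the reduction alone does NOT give A NP-hard: again, easy problems reduce to hard ones.
(Here in fact A is NP-complete and B is in P, so no such reduction is known -- its existence would imply P = NP; the analysis concerns only what the assumed reduction would or would not let you conclude.)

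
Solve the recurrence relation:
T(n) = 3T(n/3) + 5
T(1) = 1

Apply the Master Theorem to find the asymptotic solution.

a=3, b=3, f(n)=5. log_3(3) = 1. Case 1 of Master Theorem: T(n) = O(n^1).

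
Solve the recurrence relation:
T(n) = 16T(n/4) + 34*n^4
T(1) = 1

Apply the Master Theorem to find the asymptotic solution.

a=16, b=4, f(n)=34*n^4. log_4(16) = 2 < 4. Case 3: T(n) = O(n^4).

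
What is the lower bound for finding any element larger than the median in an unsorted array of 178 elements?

To find an element larger than the median of 178 elements, we must see Omega(n) elements. Without seeing enough elements, an adversary can make any unseen element the median.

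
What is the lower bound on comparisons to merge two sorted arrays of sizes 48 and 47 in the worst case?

Adversary: with |48 - 47| <= 1 the inputs can be fully interleaved so that every adjacent pair in the merged output comes from different arrays. Then each of the 94 adjacent pairs must be directly compared, or the algorithm cannot determine their relative order. Standard merge meets this bound.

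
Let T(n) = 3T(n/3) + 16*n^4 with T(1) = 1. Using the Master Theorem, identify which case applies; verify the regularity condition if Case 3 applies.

a=3, b=3, f(n)=16*n^4.
log_3(3) = 1 < 4.
f(n) = Omega(n^(1+epsilon)) for some epsilon > 0, so Case 3 is the candidate.
Regularity: a*f(n/b) = 3*16*(n/3)^4 = (3/81)*16*n^4 <= c*f(n) with c = 3/81 < 1. Satisfied.
Case 3: T(n) = Theta(n^4).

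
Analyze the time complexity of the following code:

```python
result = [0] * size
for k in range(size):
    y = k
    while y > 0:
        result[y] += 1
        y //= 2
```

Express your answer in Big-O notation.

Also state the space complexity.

Time complexity: O(n log n).
Space complexity: O(n).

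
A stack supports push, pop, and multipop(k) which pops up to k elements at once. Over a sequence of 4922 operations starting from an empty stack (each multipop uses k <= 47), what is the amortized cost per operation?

Each element is pushed exactly once and popped at most once (whether by pop or as part of a multipop). So the total number of individual pops over the whole sequence is at most the number of pushes, which is at most 4922. Total work <= 2 * 4922, hence O(1) amortized per operation.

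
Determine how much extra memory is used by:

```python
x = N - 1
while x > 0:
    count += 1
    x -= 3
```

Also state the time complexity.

Space complexity: O(1).
Only a constant amount of auxiliary storage is used; nothing grows with n.
Time complexity: O(n).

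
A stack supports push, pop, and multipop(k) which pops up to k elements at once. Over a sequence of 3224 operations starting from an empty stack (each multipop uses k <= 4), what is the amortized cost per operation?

Each element is pushed exactly once and popped at most once (whether by pop or as part of a multipop). So the total number of individual pops over the whole sequence is at most the number of pushes, which is at most 3224. Total work <= 2 * 3224, hence O(1) amortized per operation.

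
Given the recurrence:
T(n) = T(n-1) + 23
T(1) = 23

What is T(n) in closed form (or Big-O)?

Unrolling: T(n) = T(n-1) + 23 = T(n-2) + 2*23 = ... = T(1) + (n-1)*23 = 23 + (n-1)*23 = 23n.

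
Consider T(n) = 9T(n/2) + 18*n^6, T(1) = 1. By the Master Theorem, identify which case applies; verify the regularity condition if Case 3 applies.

a=9, b=2, f(n)=18*n^6.
log_2(9) = 3.17 < 6.
f(n) = Omega(n^(3.17+epsilon)) for some epsilon > 0, so Case 3 is the candidate.
Regularity: a*f(n/b) = 9*18*(n/2)^6 = (9/64)*18*n^6 <= c*f(n) with c = 9/64 < 1. Satisfied.
Case 3: T(n) = Theta(n^6).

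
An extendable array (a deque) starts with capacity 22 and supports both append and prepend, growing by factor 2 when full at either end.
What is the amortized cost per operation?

Growth at either end copies all elements; capacities form a geometric sequence with ratio 2, so total copy cost over n operations is O(n) (two geometric series). Amortized O(1).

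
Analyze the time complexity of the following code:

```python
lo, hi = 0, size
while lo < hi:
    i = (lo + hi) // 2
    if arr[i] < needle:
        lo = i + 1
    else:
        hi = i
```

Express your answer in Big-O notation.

Time complexity: O(log n).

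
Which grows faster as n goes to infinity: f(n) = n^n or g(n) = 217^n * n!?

g(n) = 217^n * n! grows faster: by Stirling n! ~ sqrt(2 pi n)(n/e)^n, so 217^n n! / n^n ~ (217/e)^n sqrt(2 pi n) -> infinity since 217/e > 1.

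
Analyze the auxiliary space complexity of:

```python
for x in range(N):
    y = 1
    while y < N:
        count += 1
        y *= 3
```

Space complexity: O(1).
Only a constant amount of auxiliary storage is used; nothing grows with n.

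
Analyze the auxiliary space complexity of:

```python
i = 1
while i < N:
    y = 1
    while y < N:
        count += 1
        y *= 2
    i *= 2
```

Space complexity: O(1).
Only a constant amount of auxiliary storage is used; nothing grows with n.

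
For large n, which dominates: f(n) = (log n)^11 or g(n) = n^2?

g(n) = n^2 grows faster: any positive polynomial dominates any polylog.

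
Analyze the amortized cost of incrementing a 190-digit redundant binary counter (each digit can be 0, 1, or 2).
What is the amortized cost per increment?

A redundant counter on 190 digits allows digit values 0, 1, 2. Increment adds 1 to the least significant digit and carries any 2 to a 0 plus +1 on the next digit. With potential Phi = (number of 2-digits), each increment does O(1) actual work plus a chain of carries, each of which decreases Phi by 1. Amortized O(1).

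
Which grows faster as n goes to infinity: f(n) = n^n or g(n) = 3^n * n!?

g(n) = 3^n * n! grows faster: by Stirling n! ~ sqrt(2 pi n)(n/e)^n, so 3^n n! / n^n ~ (3/e)^n sqrt(2 pi n) -> infinity since 3/e > 1.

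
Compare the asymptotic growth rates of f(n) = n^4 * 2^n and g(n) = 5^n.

g(n) = 5^n grows faster: 5^n / (n^4 2^n) = (5/2)^n / n^4 -> infinity since 5/2 > 1.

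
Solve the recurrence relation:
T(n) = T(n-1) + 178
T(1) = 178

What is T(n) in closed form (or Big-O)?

Unrolling: T(n) = T(n-1) + 178 = T(n-2) + 2*178 = ... = T(1) + (n-1)*178 = 178 + (n-1)*178 = 178n.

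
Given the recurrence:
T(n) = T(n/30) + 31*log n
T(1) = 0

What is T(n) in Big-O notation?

Each of the log_30(n) levels adds O(log n). T(n) = O(log^2 n).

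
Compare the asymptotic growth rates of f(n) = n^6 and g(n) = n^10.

g(n) = n^10 grows faster: n^10/n^6 = n^4 -> infinity.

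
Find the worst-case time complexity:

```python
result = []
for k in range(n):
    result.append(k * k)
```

Time complexity: O(n).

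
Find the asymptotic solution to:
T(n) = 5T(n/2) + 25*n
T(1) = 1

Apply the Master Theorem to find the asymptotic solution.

a=5, b=2, f(n)=25*n. log_2(5) = 2.322. Case 1 of Master Theorem: T(n) = O(n^2.322).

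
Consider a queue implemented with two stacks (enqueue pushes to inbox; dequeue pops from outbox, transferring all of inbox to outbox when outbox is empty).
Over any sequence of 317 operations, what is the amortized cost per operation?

Each element is pushed to inbox once, popped once, pushed to outbox once, and popped once: 4 unit operations over its lifetime. Over 317 operations the total work is O(317). Amortized O(1) per enqueue/dequeue.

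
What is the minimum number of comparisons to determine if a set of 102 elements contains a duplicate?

Determining if 102 elements are all distinct requires Omega(n log n) comparisons in the comparison model. This follows from the element distinctness lower bound.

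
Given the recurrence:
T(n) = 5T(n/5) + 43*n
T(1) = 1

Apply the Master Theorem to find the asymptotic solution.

a=5, b=5, f(n)=43*n. log_5(5) = 1. Case 2: T(n) = O(n log n).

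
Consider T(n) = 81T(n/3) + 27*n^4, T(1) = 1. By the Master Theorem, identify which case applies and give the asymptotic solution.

a=81, b=3, f(n)=27*n^4.
log_3(81) = 4, so n^(log_b(a)) = n^4.
f(n) = Theta(n^4), so Case 2 applies.
T(n) = Theta(n^4 log n).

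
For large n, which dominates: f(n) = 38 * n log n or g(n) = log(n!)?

f(n) = 38 * n log n and g(n) = log(n!) are Theta of each other: Stirling: log(n!) = n log n - n + O(log n) = Theta(n log n); the constant 38 doesn't change the Theta class.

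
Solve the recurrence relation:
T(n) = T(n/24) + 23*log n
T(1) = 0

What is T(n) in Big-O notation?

Each of the log_24(n) levels adds O(log n). T(n) = O(log^2 n).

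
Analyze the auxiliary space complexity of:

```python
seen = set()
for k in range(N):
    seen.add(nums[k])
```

Space complexity: O(n).
Auxiliary storage grows linearly with the input size n in the worst case.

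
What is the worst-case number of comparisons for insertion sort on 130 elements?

Insertion sort on reverse-sorted input: 1 + 2 + ... + (130-1) = 8385 comparisons.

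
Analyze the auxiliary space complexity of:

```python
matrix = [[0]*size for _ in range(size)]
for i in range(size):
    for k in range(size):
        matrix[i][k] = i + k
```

Space complexity: O(n^2).
A 2D structure of size n x n is allocated.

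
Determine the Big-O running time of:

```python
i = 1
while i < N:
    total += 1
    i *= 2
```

Time complexity: O(log n).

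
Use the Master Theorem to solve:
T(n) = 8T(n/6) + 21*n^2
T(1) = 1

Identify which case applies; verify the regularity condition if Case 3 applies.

a=8, b=6, f(n)=21*n^2.
log_6(8) = 1.161 < 2.
f(n) = Omega(n^(1.161+epsilon)) for some epsilon > 0, so Case 3 is the candidate.
Regularity: a*f(n/b) = 8*21*(n/6)^2 = (8/36)*21*n^2 <= c*f(n) with c = 8/36 < 1. Satisfied.
Case 3: T(n) = Theta(n^2).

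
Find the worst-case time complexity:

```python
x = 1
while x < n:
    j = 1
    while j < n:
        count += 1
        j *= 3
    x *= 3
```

Time complexity: O(log^2 n).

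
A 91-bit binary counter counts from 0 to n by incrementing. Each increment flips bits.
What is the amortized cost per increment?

Bit i flips every 2^i increments. Total flips over n increments: sum_{i=0}^{91} n/2^i < 2n. Amortized cost: 2n/n = O(1).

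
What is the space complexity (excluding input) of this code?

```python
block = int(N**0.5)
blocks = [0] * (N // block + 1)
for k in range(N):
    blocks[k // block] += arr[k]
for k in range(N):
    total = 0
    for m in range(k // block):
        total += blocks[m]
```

Space complexity: O(sqrt(n)).
Storage scales with sqrt(n).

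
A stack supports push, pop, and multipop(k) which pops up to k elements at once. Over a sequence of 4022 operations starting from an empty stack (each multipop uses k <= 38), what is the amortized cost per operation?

Each element is pushed exactly once and popped at most once (whether by pop or as part of a multipop). So the total number of individual pops over the whole sequence is at most the number of pushes, which is at most 4022. Total work <= 2 * 4022, hence O(1) amortized per operation.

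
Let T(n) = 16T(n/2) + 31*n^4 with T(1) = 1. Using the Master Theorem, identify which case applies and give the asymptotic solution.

a=16, b=2, f(n)=31*n^4.
log_2(16) = 4, so n^(log_b(a)) = n^4.
f(n) = Theta(n^4), so Case 2 applies.
T(n) = Theta(n^4 log n).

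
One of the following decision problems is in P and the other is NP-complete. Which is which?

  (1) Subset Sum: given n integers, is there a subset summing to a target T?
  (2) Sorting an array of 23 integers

(1) is NP-complete: one of Karp's 21 NP-complete problems.
(2) is P: merge sort runs in O(n log n).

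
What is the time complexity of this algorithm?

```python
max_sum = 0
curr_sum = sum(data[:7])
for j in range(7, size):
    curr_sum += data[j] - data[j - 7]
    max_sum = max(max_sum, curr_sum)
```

Time complexity: O(n).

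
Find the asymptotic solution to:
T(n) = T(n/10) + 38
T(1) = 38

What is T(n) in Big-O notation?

Each step divides n by 10 and adds 38. After log_10(n) steps, T(n) = O(log n).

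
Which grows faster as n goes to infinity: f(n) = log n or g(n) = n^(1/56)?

g(n) = n^(1/56) grows faster: any positive power of n dominates log n.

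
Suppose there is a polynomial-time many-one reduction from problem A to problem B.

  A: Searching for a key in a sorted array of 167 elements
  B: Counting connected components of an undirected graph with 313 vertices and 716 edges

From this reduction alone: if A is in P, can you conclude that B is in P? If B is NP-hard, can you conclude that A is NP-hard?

A poly-time reduction A <=_p B transfers tractability DOWN (B easy => A easy) and hardness UP (A hard => B hard), not the reverse.
From A in P, the reduction alone does NOT give B in P: any problem in P trivially reduces to SAT, yet SAT is not known to be in P.
From B NP-hard, the reduction alone does NOT give A NP-hard: again, easy problems reduce to hard ones.
(Here in fact A is P and B is P.)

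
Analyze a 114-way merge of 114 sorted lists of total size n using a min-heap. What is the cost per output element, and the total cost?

Maintain a min-heap of size 114 holding the current head of each list. Each output step does one extract-min (O(log 114)) and one insert of that list's next element (O(log 114)). Each of the n elements passes through the heap exactly once, so the total cost is O(n log 114), i.e. O(log 114) per output element.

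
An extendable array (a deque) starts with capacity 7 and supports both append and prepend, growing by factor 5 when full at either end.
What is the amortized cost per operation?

Growth at either end copies all elements; capacities form a geometric sequence with ratio 5, so total copy cost over n operations is O(n) (two geometric series). Amortized O(1).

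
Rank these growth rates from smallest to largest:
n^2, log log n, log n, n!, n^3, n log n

Ordered by growth rate: log log n < log n < n log n < n^2 < n^3 < n!.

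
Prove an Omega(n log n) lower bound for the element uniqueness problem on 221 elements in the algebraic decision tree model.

In the algebraic decision tree model, element uniqueness on 221 elements is equivalent to determining which cell of an arrangement of C(221,2) = 24310 hyperplanes x_i = x_j contains the input point. Ben-Or's theorem shows this requires Omega(n log n).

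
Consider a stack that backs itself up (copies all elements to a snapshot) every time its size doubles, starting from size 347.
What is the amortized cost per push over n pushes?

Backups occur at sizes 347, 694, 1388, ..., copying 347 + 694 + 1388 + ... <= 2n elements total (geometric series). Spread over n pushes, the amortized backup cost is O(1) per push.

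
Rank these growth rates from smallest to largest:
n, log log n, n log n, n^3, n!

Ordered by growth rate: log log n < n < n log n < n^3 < n!.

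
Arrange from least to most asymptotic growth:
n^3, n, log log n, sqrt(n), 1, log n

Ordered by growth rate: 1 < log log n < log n < sqrt(n) < n < n^3.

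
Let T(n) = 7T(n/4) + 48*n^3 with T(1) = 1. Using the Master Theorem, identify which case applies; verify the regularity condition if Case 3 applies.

a=7, b=4, f(n)=48*n^3.
log_4(7) = 1.404 < 3.
f(n) = Omega(n^(1.404+epsilon)) for some epsilon > 0, so Case 3 is the candidate.
Regularity: a*f(n/b) = 7*48*(n/4)^3 = (7/64)*48*n^3 <= c*f(n) with c = 7/64 < 1. Satisfied.
Case 3: T(n) = Theta(n^3).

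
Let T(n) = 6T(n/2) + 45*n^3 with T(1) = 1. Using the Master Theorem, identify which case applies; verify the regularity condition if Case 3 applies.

a=6, b=2, f(n)=45*n^3.
log_2(6) = 2.585 < 3.
f(n) = Omega(n^(2.585+epsilon)) for some epsilon > 0, so Case 3 is the candidate.
Regularity: a*f(n/b) = 6*45*(n/2)^3 = (6/8)*45*n^3 <= c*f(n) with c = 6/8 < 1. Satisfied.
Case 3: T(n) = Theta(n^3).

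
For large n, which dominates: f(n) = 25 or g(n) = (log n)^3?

g(n) = (log n)^3 grows faster: any unbounded function dominates a constant.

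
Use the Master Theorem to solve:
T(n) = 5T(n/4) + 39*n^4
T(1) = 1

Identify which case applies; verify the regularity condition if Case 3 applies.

a=5, b=4, f(n)=39*n^4.
log_4(5) = 1.161 < 4.
f(n) = Omega(n^(1.161+epsilon)) for some epsilon > 0, so Case 3 is the candidate.
Regularity: a*f(n/b) = 5*39*(n/4)^4 = (5/256)*39*n^4 <= c*f(n) with c = 5/256 < 1. Satisfied.
Case 3: T(n) = Theta(n^4).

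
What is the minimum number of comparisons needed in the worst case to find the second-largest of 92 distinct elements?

Lower bound: finding the max needs 92-1 comparisons. By the adversary weight-doubling argument, the max must personally win >= ceil(log_2(92)) = 7 comparisons; the 2nd-largest is among those 7 losers, needing 7-1 more comparisons. Total >= 92-1 + 7-1 = 97. A balanced knockout tournament achieves this.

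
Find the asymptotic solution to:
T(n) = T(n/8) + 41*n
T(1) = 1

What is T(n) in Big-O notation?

Geometric series: 41*n*(1 + 1/8 + 1/8^2 + ...) = O(n). T(n) = O(n).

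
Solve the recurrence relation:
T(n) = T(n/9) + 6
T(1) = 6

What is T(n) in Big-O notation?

Each step divides n by 9 and adds 6. After log_9(n) steps, T(n) = O(log n).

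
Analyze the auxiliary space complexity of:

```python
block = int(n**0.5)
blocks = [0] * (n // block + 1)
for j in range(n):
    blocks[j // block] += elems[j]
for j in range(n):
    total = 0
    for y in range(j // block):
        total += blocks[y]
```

Space complexity: O(sqrt(n)).
Storage scales with sqrt(n).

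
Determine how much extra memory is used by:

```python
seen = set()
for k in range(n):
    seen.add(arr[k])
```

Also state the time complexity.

Space complexity: O(n).
Auxiliary storage grows linearly with the input size n in the worst case.
Time complexity: O(n).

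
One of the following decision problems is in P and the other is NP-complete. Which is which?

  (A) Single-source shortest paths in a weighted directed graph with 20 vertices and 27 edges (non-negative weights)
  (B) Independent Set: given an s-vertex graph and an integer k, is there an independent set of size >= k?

(A) is P: Dijkstra's algorithm runs in O((V+E) log V).
(B) is NP-complete: complement of Clique (with k part of the input).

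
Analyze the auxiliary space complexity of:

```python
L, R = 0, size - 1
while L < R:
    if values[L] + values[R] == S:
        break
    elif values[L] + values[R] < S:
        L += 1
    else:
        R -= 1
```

Space complexity: O(1).
Only a constant amount of auxiliary storage is used; nothing grows with n.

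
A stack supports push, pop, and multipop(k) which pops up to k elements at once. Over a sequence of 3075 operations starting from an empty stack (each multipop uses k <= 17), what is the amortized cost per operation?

Each element is pushed exactly once and popped at most once (whether by pop or as part of a multipop). So the total number of individual pops over the whole sequence is at most the number of pushes, which is at most 3075. Total work <= 2 * 3075, hence O(1) amortized per operation.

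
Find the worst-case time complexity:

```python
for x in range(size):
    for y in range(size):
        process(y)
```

Time complexity: O(n^2).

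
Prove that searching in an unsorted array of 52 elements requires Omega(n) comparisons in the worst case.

An adversary can always place the target in the last position checked. Until all 52 positions are examined, the target might be in any unchecked position. Therefore 52 comparisons are necessary.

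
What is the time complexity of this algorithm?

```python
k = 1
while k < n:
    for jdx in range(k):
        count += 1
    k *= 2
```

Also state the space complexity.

Time complexity: O(n).
Space complexity: O(1).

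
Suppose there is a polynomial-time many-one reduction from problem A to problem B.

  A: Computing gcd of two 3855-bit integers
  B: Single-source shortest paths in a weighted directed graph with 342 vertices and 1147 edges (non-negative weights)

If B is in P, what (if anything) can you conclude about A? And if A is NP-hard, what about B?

A poly-time reduction A <=_p B means any A-instance can be transformed to a B-instance in poly time.
If B is in P: compose the reduction with B's poly-time algorithm to solve A in poly time, so A is in P.
If A is NP-hard: every NP problem reduces to A, which reduces to B; composing reductions, every NP problem reduces to B, so B is NP-hard.
(Here in fact A is P and B is P.)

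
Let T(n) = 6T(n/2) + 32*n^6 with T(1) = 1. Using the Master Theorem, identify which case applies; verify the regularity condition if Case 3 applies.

a=6, b=2, f(n)=32*n^6.
log_2(6) = 2.585 < 6.
f(n) = Omega(n^(2.585+epsilon)) for some epsilon > 0, so Case 3 is the candidate.
Regularity: a*f(n/b) = 6*32*(n/2)^6 = (6/64)*32*n^6 <= c*f(n) with c = 6/64 < 1. Satisfied.
Case 3: T(n) = Theta(n^6).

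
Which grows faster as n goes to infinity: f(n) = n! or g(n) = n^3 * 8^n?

f(n) = n! grows faster: by Stirling n! ~ (n/e)^n sqrt(2*pi*n); (n/e)^n eventually dominates n^3 * 8^n.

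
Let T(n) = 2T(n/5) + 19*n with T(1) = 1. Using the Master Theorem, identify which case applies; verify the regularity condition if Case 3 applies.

a=2, b=5, f(n)=19*n.
log_5(2) = 0.4307 < 1.
f(n) = Omega(n^(0.4307+epsilon)) for some epsilon > 0, so Case 3 is the candidate.
Regularity: a*f(n/b) = 2*19*(n/5)^1 = (2/5)*19*n^1 <= c*f(n) with c = 2/5 < 1. Satisfied.
Case 3: T(n) = Theta(n).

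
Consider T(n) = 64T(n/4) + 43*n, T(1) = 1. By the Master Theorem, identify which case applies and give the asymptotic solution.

a=64, b=4, f(n)=43*n.
log_4(64) = 3 > 1.
Since f(n) = O(n^1) is polynomially smaller than n^3, Case 1 applies.
T(n) = Theta(n^3).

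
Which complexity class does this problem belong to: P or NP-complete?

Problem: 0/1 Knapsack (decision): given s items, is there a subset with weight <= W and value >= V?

This problem is NP-complete: reduces from Subset Sum.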